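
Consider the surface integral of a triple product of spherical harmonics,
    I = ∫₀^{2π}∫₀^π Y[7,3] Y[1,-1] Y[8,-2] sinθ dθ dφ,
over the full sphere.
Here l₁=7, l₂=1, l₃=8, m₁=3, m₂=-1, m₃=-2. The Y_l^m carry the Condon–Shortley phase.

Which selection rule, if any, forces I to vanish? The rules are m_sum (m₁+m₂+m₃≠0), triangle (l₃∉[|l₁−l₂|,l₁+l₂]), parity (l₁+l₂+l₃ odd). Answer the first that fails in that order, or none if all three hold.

Σmᵢ = 0  ✓
l₃∈[|l₁−l₂|,l₁+l₂]=[6,8], have l₃=8  ✓
Σlᵢ = 16 ⇒ even  ✓

none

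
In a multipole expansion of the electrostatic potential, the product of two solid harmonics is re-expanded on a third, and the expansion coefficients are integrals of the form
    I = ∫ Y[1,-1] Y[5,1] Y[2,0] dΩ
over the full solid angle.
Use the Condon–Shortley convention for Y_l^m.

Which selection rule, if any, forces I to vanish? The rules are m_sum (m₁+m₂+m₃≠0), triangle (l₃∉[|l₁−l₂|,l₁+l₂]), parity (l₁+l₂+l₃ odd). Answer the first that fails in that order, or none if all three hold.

triangle

azimuthal sum: -1 + 1 + 0 = 0  ✓
4 ≤ 2 ≤ 6 (triangle on l)  ✗
L = 1 + 5 + 2 = 8 (even)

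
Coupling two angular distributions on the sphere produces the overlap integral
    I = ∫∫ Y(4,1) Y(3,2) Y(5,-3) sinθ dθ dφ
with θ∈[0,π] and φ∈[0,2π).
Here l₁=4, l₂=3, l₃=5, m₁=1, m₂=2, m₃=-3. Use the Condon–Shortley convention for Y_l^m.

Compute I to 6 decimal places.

-0.035836

m-sum 0 ✓  L=12 even ✓  1≤5≤7 ✓
Π(2lᵢ+1) = 9×7×11 = 693
triangle coeff Δ(4,3,5) = 1/180180
Σ_t [0,2]: t=0:+1/576 t=1:−1/144 t=2:+1/576 = -1/288
(3j)²=20/1001 [(4 3 5; 0 0 0)], sign=+1
Σ_t [1,2]: t=1:−1/1152 t=2:+1/1440 = -1/5760
(3j)²=1/858 [(4 3 5; 1 2 -3)], sign=-1
⇒ 4πI² = 30/1859
I = (-1)√(30/1859/(4π)) = -0.03583571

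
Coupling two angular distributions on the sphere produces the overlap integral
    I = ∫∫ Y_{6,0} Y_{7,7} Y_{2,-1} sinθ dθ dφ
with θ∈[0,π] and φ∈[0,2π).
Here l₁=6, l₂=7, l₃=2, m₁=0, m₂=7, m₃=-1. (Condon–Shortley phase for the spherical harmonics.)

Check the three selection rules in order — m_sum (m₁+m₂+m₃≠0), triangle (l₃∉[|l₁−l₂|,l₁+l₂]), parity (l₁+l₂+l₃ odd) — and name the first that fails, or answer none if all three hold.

m_sum

azimuthal sum: 0 + 7 − 1 = 6  ✗
1 ≤ 2 ≤ 13 (triangle on l)
L = 6 + 7 + 2 = 15 (odd)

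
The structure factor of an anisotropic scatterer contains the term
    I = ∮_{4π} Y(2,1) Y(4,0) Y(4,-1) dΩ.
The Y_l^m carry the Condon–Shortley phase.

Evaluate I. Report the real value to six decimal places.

-0.044869

Checks pass: Σm=0; 10 even; l₃=4∈[2,6].
(2·2+1)(2·4+1)(2·4+1) = 405
Δ: 2! 2! 6! / 11! → 1/13860
sum: t=0:+1/192 t=1:−1/36 t=2:+1/192 = -5/288
3j²(2 4 4; 0 0 0) = Δ·Π!·Σ² = 20/693  (sign -1)
sum: t=0:+1/96 t=1:−1/72 = -1/288
3j²(2 4 4; 1 0 -1) = Δ·Π!·Σ² = 1/462  (sign +1)
combine: 4πI² = 405·20/693·1/462 = 150/5929
take √, sign -1: I = -0.04486937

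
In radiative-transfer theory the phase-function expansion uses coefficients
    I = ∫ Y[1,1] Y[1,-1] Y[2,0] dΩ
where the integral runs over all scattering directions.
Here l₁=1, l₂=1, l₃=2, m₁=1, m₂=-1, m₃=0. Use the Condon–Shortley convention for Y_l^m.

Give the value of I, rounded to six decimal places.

Rules hold: Σm=0, L=4 even, 0≤2≤2.
N = 3·3·5 = 45
Δ = 0!·2!·2!/5! = 1/30
Racah Σ t=0..0: t=0:+1/1 = 1/1
⇒ 3j(1 1 2; 0 0 0)² = 2/15, sgn +1
Racah Σ t=0..0: t=0:+1/4 = 1/4
⇒ 3j(1 1 2; 1 -1 0)² = 1/30, sgn +1
4πI² = N·(3j₀)²·(3jₘ)² = 1/5
I = +1·√(0.2/4π) = 0.12615663

0.126157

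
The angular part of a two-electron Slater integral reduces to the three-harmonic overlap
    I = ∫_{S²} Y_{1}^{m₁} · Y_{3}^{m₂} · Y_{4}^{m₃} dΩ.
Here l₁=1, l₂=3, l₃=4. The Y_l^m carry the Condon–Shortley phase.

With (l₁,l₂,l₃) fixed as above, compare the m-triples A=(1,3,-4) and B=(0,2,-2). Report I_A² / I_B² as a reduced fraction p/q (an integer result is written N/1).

7/3

Shared (l₁,l₂,l₃)=(1,3,4): N and (l;000)² cancel in I_A²/I_B².
A: Δ = 0!·2!·6!/9! = 1/252; Racah Σ t=0..0: t=0:+1/1440 = 1/1440; ⇒ 3j(1 3 4; 1 3 -4)² = 1/9, sgn +1
B: Δ = 0!·2!·6!/9! = 1/252; Racah Σ t=0..0: t=0:+1/120 = 1/120; ⇒ 3j(1 3 4; 0 2 -2)² = 1/21, sgn +1
I_A²/I_B² = (1/9)/(1/21) = 7/3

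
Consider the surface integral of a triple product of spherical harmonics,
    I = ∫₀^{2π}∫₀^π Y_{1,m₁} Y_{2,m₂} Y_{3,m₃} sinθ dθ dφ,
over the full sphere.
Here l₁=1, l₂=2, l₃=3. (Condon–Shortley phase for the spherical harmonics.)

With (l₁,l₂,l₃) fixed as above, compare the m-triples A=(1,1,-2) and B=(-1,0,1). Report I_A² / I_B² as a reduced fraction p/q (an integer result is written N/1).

Same 1,2,3: normalisation and zero-m 3j drop out of the ratio.
A: Δ: 0! 2! 4! / 7! → 1/105; sum: t=0:+1/12 = 1/12; 3j²(1 2 3; 1 1 -2) = Δ·Π!·Σ² = 2/21  (sign -1)
B: Δ: 0! 2! 4! / 7! → 1/105; sum: t=0:+1/8 = 1/8; 3j²(1 2 3; -1 0 1) = Δ·Π!·Σ² = 2/35  (sign +1)
I_A²/I_B² = (2/21)/(2/35) = 5/3

5/3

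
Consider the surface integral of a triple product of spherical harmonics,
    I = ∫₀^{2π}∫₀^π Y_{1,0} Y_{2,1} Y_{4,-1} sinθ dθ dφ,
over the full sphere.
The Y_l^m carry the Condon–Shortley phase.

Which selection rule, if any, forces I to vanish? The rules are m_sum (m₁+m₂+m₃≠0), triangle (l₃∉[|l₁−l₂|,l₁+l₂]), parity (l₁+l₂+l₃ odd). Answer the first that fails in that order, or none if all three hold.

azimuthal sum: 0 + 1 − 1 = 0  ✓
1 ≤ 4 ≤ 3 (triangle on l)  ✗
L = 1 + 2 + 4 = 7 (odd)

triangle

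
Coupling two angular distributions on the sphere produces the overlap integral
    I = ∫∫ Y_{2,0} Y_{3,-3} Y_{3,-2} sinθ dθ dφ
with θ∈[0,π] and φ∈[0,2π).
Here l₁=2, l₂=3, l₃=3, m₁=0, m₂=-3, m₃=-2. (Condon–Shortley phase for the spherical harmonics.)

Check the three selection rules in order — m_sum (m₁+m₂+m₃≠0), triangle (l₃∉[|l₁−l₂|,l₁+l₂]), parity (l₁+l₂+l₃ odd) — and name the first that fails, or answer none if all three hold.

Σmᵢ = -5  ✗
l₃∈[|l₁−l₂|,l₁+l₂]=[1,5], have l₃=3
Σlᵢ = 8 ⇒ even

m_sum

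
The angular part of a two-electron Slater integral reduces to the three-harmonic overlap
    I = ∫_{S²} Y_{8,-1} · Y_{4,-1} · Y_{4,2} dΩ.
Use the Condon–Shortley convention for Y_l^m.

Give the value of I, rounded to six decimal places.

-0.140664

Rules hold: Σm=0, L=16 even, 4≤4≤12.
N = 17·9·9 = 1377
Δ = 8!·8!·0!/17! = 1/218790
Racah Σ t=4..4: t=4:+1/331776 = 1/331776
⇒ 3j(8 4 4; 0 0 0)² = 490/21879, sgn +1
Racah Σ t=3..3: t=3:−1/1036800 = -1/1036800
⇒ 3j(8 4 4; -1 -1 2)² = 98/12155, sgn -1
4πI² = N·(3j₀)²·(3jₘ)² = 86436/347633
I = -1·√(0.248642/4π) = -0.14066366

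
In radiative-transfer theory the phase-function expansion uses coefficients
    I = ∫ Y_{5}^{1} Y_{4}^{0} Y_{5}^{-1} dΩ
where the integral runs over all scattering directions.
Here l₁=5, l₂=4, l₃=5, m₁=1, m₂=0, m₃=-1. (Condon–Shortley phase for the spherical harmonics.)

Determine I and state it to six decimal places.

-0.086798

Rules hold: Σm=0, L=14 even, 1≤5≤9.
N = 11·9·11 = 1089
Δ = 4!·6!·4!/15! = 1/3153150
Racah Σ t=0..4: t=0:+1/69120 t=1:−1/1728 t=2:+1/576 t=3:−1/1728 t=4:+1/69120 = 7/11520
⇒ 3j(5 4 5; 0 0 0)² = 2/143, sgn -1
Racah Σ t=0..4: t=0:+1/27648 t=1:−1/1296 t=2:+1/768 t=3:−1/4320 t=4:+1/414720 = 7/20736
⇒ 3j(5 4 5; 1 0 -1)² = 8/1287, sgn +1
4πI² = N·(3j₀)²·(3jₘ)² = 16/169
I = -1·√(0.0946746/4π) = -0.08679840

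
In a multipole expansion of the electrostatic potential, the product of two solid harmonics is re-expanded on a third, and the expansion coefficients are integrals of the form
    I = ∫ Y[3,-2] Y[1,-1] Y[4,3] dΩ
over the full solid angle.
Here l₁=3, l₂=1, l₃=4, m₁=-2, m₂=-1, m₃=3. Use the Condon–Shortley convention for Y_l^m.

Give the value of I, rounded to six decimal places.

-0.282095

m-sum 0 ✓  L=8 even ✓  2≤4≤4 ✓
Π(2lᵢ+1) = 7×3×9 = 189
triangle coeff Δ(3,1,4) = 1/252
Σ_t [0,0]: t=0:+1/36 = 1/36
(3j)²=4/63 [(3 1 4; 0 0 0)], sign=+1
Σ_t [0,0]: t=0:+1/240 = 1/240
(3j)²=1/12 [(3 1 4; -2 -1 3)], sign=-1
⇒ 4πI² = 1/1
I = (-1)√(1/1/(4π)) = -0.28209479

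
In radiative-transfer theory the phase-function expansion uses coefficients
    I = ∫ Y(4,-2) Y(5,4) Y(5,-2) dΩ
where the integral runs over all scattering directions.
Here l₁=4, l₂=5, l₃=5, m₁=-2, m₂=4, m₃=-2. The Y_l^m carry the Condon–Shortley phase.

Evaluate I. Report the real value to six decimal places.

Checks pass: Σm=0; 14 even; l₃=5∈[1,9].
(2·4+1)(2·5+1)(2·5+1) = 1089
Δ: 4! 4! 6! / 15! → 1/3153150
sum: t=0:+1/69120 t=1:−1/1728 t=2:+1/576 t=3:−1/1728 t=4:+1/69120 = 7/11520
3j²(4 5 5; 0 0 0) = Δ·Π!·Σ² = 2/143  (sign -1)
sum: t=3:−1/25920 t=4:+1/11520 = 1/20736
3j²(4 5 5; -2 4 -2) = Δ·Π!·Σ² = 5/429  (sign -1)
combine: 4πI² = 1089·2/143·5/429 = 30/169
take √, sign +1: I = 0.11885360

0.118854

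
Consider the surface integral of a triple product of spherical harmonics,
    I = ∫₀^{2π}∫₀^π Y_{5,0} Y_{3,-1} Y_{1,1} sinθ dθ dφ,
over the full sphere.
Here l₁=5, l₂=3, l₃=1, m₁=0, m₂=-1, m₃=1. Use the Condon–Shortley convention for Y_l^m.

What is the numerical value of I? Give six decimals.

0.000000

triangle: need 2≤l₃≤8, have 1; I=0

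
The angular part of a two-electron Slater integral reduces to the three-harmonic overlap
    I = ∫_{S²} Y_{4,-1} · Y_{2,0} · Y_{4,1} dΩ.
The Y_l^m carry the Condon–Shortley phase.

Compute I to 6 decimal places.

Rules hold: Σm=0, L=10 even, 2≤4≤6.
N = 9·5·9 = 405
Δ = 2!·6!·2!/11! = 1/13860
Racah Σ t=0..2: t=0:+1/192 t=1:−1/36 t=2:+1/192 = -5/288
⇒ 3j(4 2 4; 0 0 0)² = 20/693, sgn -1
Racah Σ t=0..2: t=0:+1/480 t=1:−1/48 t=2:+1/144 = -17/1440
⇒ 3j(4 2 4; -1 0 1)² = 289/13860, sgn +1
4πI² = N·(3j₀)²·(3jₘ)² = 1445/5929
I = -1·√(0.243717/4π) = -0.13926381

-0.139264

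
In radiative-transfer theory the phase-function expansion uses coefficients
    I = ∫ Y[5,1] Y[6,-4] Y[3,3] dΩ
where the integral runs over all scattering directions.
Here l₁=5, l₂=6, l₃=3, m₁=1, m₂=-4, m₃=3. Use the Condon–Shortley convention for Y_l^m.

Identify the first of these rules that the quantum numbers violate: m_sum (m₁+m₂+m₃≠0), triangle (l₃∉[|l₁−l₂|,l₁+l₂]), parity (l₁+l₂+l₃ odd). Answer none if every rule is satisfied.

none

azimuthal sum: 1 − 4 + 3 = 0  ✓
1 ≤ 3 ≤ 11 (triangle on l)  ✓
L = 5 + 6 + 3 = 14 (even)  ✓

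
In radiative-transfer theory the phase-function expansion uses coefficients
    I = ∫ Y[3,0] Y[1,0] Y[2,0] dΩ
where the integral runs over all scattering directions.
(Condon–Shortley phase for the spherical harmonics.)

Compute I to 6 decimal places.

0.247767

m-sum 0 ✓  L=6 even ✓  2≤2≤4 ✓
Π(2lᵢ+1) = 7×3×5 = 105
triangle coeff Δ(3,1,2) = 1/105
Σ_t [1,1]: t=1:−1/4 = -1/4
(3j)²=3/35 [(3 1 2; 0 0 0)], sign=-1
(m-triple is (0,0,0) — same symbol as above.)
⇒ 4πI² = 27/35
I = (+1)√(27/35/(4π)) = 0.24776670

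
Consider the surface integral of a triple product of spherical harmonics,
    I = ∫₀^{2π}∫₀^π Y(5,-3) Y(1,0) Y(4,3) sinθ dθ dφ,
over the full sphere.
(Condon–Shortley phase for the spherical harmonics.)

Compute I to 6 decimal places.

-0.196426

Checks pass: Σm=0; 10 even; l₃=4∈[4,6].
(2·5+1)(2·1+1)(2·4+1) = 297
Δ: 2! 8! 0! / 11! → 1/495
sum: t=1:−1/576 = -1/576
3j²(5 1 4; 0 0 0) = Δ·Π!·Σ² = 5/99  (sign -1)
sum: t=1:−1/5040 = -1/5040
3j²(5 1 4; -3 0 3) = Δ·Π!·Σ² = 16/495  (sign +1)
combine: 4πI² = 297·5/99·16/495 = 16/33
take √, sign -1: I = -0.19642560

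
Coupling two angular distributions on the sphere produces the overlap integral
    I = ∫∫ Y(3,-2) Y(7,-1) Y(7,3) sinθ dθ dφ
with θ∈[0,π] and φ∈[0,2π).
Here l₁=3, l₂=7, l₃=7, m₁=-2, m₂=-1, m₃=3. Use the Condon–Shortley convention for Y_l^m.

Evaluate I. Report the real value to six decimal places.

0.000000

l₁+l₂+l₃=17 is odd: 3j(l;000)=0 ⇒ I=0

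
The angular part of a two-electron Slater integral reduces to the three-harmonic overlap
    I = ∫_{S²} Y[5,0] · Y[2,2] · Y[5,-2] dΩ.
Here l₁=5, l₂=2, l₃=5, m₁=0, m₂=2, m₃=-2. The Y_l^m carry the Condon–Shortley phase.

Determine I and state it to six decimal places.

-0.191372

m-sum 0 ✓  L=12 even ✓  3≤5≤7 ✓
Π(2lᵢ+1) = 11×5×11 = 605
triangle coeff Δ(5,2,5) = 1/38610
Σ_t [0,2]: t=0:+1/2880 t=1:−1/576 t=2:+1/2880 = -1/960
(3j)²=10/429 [(5 2 5; 0 0 0)], sign=+1
Σ_t [2,2]: t=2:+1/2880 = 1/2880
(3j)²=14/429 [(5 2 5; 0 2 -2)], sign=-1
⇒ 4πI² = 700/1521
I = (-1)√(700/1521/(4π)) = -0.19137248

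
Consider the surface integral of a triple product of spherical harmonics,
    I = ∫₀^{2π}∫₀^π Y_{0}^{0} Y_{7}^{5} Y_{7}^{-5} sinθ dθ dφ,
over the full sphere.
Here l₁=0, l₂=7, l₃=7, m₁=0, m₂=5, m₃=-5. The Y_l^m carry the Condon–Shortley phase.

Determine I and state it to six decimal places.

m-sum 0 ✓  L=14 even ✓  7≤7≤7 ✓
Π(2lᵢ+1) = 1×15×15 = 225
triangle coeff Δ(0,7,7) = 1/15
Σ_t [0,0]: t=0:+1/25401600 = 1/25401600
(3j)²=1/15 [(0 7 7; 0 0 0)], sign=-1
Σ_t [0,0]: t=0:+1/958003200 = 1/958003200
(3j)²=1/15 [(0 7 7; 0 5 -5)], sign=+1
⇒ 4πI² = 1/1
I = (-1)√(1/1/(4π)) = -0.28209479

-0.282095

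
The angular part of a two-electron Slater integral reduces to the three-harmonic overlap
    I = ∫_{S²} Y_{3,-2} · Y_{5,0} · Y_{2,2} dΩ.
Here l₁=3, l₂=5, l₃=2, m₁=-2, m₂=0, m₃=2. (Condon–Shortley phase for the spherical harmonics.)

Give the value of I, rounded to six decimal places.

m-sum 0 ✓  L=10 even ✓  2≤2≤8 ✓
Π(2lᵢ+1) = 7×11×5 = 385
triangle coeff Δ(3,5,2) = 1/2310
Σ_t [3,3]: t=3:−1/144 = -1/144
(3j)²=10/231 [(3 5 2; 0 0 0)], sign=-1
Σ_t [5,5]: t=5:−1/2880 = -1/2880
(3j)²=1/462 [(3 5 2; -2 0 2)], sign=-1
⇒ 4πI² = 25/693
I = (+1)√(25/693/(4π)) = 0.05357948

0.053579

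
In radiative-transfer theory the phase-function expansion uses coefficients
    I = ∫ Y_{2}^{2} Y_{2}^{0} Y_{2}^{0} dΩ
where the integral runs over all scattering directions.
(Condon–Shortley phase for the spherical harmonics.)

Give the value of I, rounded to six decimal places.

0.000000

m-sum = 2 + 0 + 0 = 2 ≠ 0 ⇒ I = 0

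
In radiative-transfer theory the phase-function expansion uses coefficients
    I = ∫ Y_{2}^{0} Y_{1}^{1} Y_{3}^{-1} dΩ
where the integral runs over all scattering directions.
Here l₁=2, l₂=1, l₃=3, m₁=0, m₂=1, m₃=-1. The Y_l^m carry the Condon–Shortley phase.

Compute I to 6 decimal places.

-0.202301

Rules hold: Σm=0, L=6 even, 1≤3≤3.
N = 5·3·7 = 105
Δ = 0!·4!·2!/7! = 1/105
Racah Σ t=0..0: t=0:+1/4 = 1/4
⇒ 3j(2 1 3; 0 0 0)² = 3/35, sgn -1
Racah Σ t=0..0: t=0:+1/8 = 1/8
⇒ 3j(2 1 3; 0 1 -1)² = 2/35, sgn +1
4πI² = N·(3j₀)²·(3jₘ)² = 18/35
I = -1·√(0.514286/4π) = -0.20230066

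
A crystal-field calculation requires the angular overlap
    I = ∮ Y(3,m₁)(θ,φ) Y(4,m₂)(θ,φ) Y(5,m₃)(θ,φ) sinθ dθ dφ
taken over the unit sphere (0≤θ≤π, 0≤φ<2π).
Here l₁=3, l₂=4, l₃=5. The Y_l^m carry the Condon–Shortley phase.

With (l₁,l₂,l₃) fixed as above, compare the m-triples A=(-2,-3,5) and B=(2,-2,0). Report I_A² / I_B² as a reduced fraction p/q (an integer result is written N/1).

l's match ⇒ only the (l;m) 3-j factors differ between A and B.
A: triangle coeff Δ(3,4,5) = 1/180180; Σ_t [1,1]: t=1:−1/17280 = -1/17280; (3j)²=35/858 [(3 4 5; -2 -3 5)], sign=-1
B: triangle coeff Δ(3,4,5) = 1/180180; Σ_t [0,1]: t=0:+1/576 t=1:−1/2880 = 1/720; (3j)²=80/3003 [(3 4 5; 2 -2 0)], sign=-1
I_A²/I_B² = (35/858)/(80/3003) = 49/32

49/32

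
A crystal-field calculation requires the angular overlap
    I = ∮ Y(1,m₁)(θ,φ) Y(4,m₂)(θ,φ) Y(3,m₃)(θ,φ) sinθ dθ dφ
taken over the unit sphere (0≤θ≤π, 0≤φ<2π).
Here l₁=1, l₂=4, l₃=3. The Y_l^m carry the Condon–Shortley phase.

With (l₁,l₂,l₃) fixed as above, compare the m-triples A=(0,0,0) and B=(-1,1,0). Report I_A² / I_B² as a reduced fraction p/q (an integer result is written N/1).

Shared (l₁,l₂,l₃)=(1,4,3): N and (l;000)² cancel in I_A²/I_B².
A: Δ = 2!·0!·6!/9! = 1/252; Racah Σ t=1..1: t=1:−1/36 = -1/36; ⇒ 3j(1 4 3; 0 0 0)² = 4/63, sgn +1
B: Δ = 2!·0!·6!/9! = 1/252; Racah Σ t=2..2: t=2:+1/72 = 1/72; ⇒ 3j(1 4 3; -1 1 0)² = 5/126, sgn -1
I_A²/I_B² = (4/63)/(5/126) = 8/5

8/5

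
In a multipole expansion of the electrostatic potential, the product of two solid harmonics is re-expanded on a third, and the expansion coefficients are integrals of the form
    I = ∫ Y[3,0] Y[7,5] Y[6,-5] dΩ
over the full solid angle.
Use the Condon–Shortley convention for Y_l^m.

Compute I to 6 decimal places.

0.161723

m-sum 0 ✓  L=16 even ✓  4≤6≤10 ✓
Π(2lᵢ+1) = 7×15×13 = 1365
triangle coeff Δ(3,7,6) = 1/2042040
Σ_t [1,3]: t=1:−1/207360 t=2:+1/57600 t=3:−1/207360 = 1/129600
(3j)²=168/12155 [(3 7 6; 0 0 0)], sign=+1
Σ_t [2,3]: t=2:+1/14515200 t=3:−1/4354560 = -1/6220800
(3j)²=77/4420 [(3 7 6; 0 5 -5)], sign=+1
⇒ 4πI² = 6174/18785
I = (+1)√(6174/18785/(4π)) = 0.16172337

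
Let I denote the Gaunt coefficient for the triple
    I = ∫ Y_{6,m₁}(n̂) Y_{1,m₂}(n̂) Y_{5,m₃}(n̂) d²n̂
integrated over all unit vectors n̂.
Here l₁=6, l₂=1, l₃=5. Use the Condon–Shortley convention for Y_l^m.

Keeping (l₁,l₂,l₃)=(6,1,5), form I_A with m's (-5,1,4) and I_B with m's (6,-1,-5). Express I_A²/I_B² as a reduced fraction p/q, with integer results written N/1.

Shared (l₁,l₂,l₃)=(6,1,5): N and (l;000)² cancel in I_A²/I_B².
A: Δ = 2!·10!·0!/13! = 1/858; Racah Σ t=2..2: t=2:+1/725760 = 1/725760; ⇒ 3j(6 1 5; -5 1 4)² = 5/78, sgn -1
B: Δ = 2!·10!·0!/13! = 1/858; Racah Σ t=0..0: t=0:+1/7257600 = 1/7257600; ⇒ 3j(6 1 5; 6 -1 -5)² = 1/13, sgn +1
I_A²/I_B² = (5/78)/(1/13) = 5/6

5/6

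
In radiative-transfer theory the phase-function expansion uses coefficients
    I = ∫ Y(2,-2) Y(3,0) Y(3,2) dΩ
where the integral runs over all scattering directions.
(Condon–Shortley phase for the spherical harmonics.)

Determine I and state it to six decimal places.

m-sum 0 ✓  L=8 even ✓  1≤3≤5 ✓
Π(2lᵢ+1) = 5×7×7 = 245
triangle coeff Δ(2,3,3) = 1/3780
Σ_t [0,2]: t=0:+1/24 t=1:−1/4 t=2:+1/24 = -1/6
(3j)²=4/105 [(2 3 3; 0 0 0)], sign=+1
Σ_t [2,2]: t=2:+1/24 = 1/24
(3j)²=1/21 [(2 3 3; -2 0 2)], sign=-1
⇒ 4πI² = 4/9
I = (-1)√(4/9/(4π)) = -0.18806319

-0.188063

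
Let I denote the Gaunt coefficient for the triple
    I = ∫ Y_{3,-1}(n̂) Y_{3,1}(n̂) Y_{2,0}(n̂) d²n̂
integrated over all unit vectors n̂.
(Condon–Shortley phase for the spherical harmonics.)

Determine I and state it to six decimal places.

-0.126157

Rules hold: Σm=0, L=8 even, 0≤2≤6.
N = 7·7·5 = 245
Δ = 4!·2!·2!/9! = 1/3780
Racah Σ t=1..3: t=1:−1/24 t=2:+1/4 t=3:−1/24 = 1/6
⇒ 3j(3 3 2; 0 0 0)² = 4/105, sgn +1
Racah Σ t=2..4: t=2:+1/16 t=3:−1/6 t=4:+1/96 = -3/32
⇒ 3j(3 3 2; -1 1 0)² = 3/140, sgn -1
4πI² = N·(3j₀)²·(3jₘ)² = 1/5
I = -1·√(0.2/4π) = -0.12615663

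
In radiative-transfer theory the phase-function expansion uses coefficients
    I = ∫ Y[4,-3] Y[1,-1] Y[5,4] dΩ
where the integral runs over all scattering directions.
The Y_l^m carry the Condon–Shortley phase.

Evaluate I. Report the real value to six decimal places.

0.294638

Checks pass: Σm=0; 10 even; l₃=5∈[3,5].
(2·4+1)(2·1+1)(2·5+1) = 297
Δ: 0! 8! 2! / 11! → 1/495
sum: t=0:+1/576 = 1/576
3j²(4 1 5; 0 0 0) = Δ·Π!·Σ² = 5/99  (sign -1)
sum: t=0:+1/10080 = 1/10080
3j²(4 1 5; -3 -1 4) = Δ·Π!·Σ² = 4/55  (sign -1)
combine: 4πI² = 297·5/99·4/55 = 12/11
take √, sign +1: I = 0.29463840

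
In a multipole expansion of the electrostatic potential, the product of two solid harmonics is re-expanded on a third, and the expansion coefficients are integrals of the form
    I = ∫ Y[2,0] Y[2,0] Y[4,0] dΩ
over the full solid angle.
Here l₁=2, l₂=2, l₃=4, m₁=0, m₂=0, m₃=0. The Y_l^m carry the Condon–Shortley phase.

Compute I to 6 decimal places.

0.241796

m-sum 0 ✓  L=8 even ✓  0≤4≤4 ✓
Π(2lᵢ+1) = 5×5×9 = 225
triangle coeff Δ(2,2,4) = 1/630
Σ_t [0,0]: t=0:+1/16 = 1/16
(3j)²=2/35 [(2 2 4; 0 0 0)], sign=+1
(m-triple is (0,0,0) — same symbol as above.)
⇒ 4πI² = 36/49
I = (+1)√(36/49/(4π)) = 0.24179554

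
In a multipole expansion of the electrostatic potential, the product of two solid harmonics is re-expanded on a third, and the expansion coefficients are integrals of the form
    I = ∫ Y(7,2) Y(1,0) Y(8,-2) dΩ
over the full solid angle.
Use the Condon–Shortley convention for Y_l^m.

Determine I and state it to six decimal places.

m-sum 0 ✓  L=16 even ✓  6≤8≤8 ✓
Π(2lᵢ+1) = 15×3×17 = 765
triangle coeff Δ(7,1,8) = 1/2040
Σ_t [0,0]: t=0:+1/25401600 = 1/25401600
(3j)²=8/255 [(7 1 8; 0 0 0)], sign=+1
Σ_t [0,0]: t=0:+1/43545600 = 1/43545600
(3j)²=1/34 [(7 1 8; 2 0 -2)], sign=+1
⇒ 4πI² = 12/17
I = (+1)√(12/17/(4π)) = 0.23700703

0.237007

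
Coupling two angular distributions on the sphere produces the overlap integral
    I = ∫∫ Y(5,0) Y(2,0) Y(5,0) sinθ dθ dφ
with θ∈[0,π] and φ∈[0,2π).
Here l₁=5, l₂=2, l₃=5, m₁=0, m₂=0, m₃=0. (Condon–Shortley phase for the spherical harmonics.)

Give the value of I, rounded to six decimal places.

0.161739

Rules hold: Σm=0, L=12 even, 3≤5≤7.
N = 11·5·11 = 605
Δ = 2!·8!·2!/13! = 1/38610
Racah Σ t=0..2: t=0:+1/2880 t=1:−1/576 t=2:+1/2880 = -1/960
⇒ 3j(5 2 5; 0 0 0)² = 10/429, sgn +1
(m-triple is (0,0,0) — same symbol as above.)
4πI² = N·(3j₀)²·(3jₘ)² = 500/1521
I = +1·√(0.328731/4π) = 0.16173926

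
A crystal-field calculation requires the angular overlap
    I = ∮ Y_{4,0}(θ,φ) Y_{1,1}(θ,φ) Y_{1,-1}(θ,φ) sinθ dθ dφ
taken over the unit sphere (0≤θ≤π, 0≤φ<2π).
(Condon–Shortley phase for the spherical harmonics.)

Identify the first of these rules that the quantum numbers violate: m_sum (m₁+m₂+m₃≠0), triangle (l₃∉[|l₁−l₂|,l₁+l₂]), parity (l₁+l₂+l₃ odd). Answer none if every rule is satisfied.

azimuthal sum: 0 + 1 − 1 = 0  ✓
3 ≤ 1 ≤ 5 (triangle on l)  ✗
L = 4 + 1 + 1 = 6 (even)

triangle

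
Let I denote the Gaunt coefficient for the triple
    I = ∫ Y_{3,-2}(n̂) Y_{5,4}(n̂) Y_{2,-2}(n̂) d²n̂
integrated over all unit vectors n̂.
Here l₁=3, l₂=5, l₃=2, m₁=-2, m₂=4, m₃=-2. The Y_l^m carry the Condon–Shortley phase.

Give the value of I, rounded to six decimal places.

0.268967

m-sum 0 ✓  L=10 even ✓  2≤2≤8 ✓
Π(2lᵢ+1) = 7×11×5 = 385
triangle coeff Δ(3,5,2) = 1/2310
Σ_t [3,3]: t=3:−1/144 = -1/144
(3j)²=10/231 [(3 5 2; 0 0 0)], sign=-1
Σ_t [5,5]: t=5:−1/2880 = -1/2880
(3j)²=3/55 [(3 5 2; -2 4 -2)], sign=-1
⇒ 4πI² = 10/11
I = (+1)√(10/11/(4π)) = 0.26896683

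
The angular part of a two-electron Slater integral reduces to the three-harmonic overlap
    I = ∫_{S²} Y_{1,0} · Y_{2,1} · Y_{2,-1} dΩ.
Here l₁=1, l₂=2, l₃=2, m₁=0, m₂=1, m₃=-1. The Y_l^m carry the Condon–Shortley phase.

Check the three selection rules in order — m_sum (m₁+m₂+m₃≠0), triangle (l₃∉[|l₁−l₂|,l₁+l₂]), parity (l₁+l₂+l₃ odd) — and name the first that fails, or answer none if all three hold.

parity

azimuthal sum: 0 + 1 − 1 = 0  ✓
1 ≤ 2 ≤ 3 (triangle on l)  ✓
L = 1 + 2 + 2 = 5 (odd)  ✗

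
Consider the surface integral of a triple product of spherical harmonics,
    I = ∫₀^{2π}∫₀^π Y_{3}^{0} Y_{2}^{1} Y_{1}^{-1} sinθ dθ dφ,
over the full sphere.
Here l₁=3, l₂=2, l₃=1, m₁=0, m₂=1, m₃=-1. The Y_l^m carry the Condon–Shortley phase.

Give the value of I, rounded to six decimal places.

Rules hold: Σm=0, L=6 even, 1≤1≤5.
N = 7·5·3 = 105
Δ = 4!·2!·0!/7! = 1/105
Racah Σ t=2..2: t=2:+1/4 = 1/4
⇒ 3j(3 2 1; 0 0 0)² = 3/35, sgn -1
Racah Σ t=3..3: t=3:−1/12 = -1/12
⇒ 3j(3 2 1; 0 1 -1)² = 1/35, sgn -1
4πI² = N·(3j₀)²·(3jₘ)² = 9/35
I = +1·√(0.257143/4π) = 0.14304817

0.143048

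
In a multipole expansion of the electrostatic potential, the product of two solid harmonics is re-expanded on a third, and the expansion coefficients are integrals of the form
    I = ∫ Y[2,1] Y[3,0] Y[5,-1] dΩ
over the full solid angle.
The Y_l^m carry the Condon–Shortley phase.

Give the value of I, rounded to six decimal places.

-0.214318

Rules hold: Σm=0, L=10 even, 1≤5≤5.
N = 5·7·11 = 385
Δ = 0!·4!·6!/11! = 1/2310
Racah Σ t=0..0: t=0:+1/144 = 1/144
⇒ 3j(2 3 5; 0 0 0)² = 10/231, sgn -1
Racah Σ t=0..0: t=0:+1/216 = 1/216
⇒ 3j(2 3 5; 1 0 -1)² = 8/231, sgn +1
4πI² = N·(3j₀)²·(3jₘ)² = 400/693
I = -1·√(0.577201/4π) = -0.21431790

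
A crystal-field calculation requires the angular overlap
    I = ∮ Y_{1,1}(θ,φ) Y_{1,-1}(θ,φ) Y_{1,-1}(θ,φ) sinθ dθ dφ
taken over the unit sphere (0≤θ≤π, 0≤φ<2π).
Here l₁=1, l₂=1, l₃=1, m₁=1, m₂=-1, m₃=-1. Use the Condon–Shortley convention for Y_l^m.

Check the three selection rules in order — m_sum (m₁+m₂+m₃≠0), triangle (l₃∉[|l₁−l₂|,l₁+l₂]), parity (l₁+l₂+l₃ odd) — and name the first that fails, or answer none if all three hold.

m_sum

azimuthal sum: 1 − 1 − 1 = -1  ✗
0 ≤ 1 ≤ 2 (triangle on l)
L = 1 + 1 + 1 = 3 (odd)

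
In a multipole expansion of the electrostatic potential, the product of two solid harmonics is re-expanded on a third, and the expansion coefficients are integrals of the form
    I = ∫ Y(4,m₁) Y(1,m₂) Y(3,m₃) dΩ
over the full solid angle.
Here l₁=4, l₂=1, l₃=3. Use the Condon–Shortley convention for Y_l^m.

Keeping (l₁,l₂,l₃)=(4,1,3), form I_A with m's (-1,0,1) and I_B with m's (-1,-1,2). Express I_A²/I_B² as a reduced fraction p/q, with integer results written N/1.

5/1

Shared (l₁,l₂,l₃)=(4,1,3): N and (l;000)² cancel in I_A²/I_B².
A: Δ = 2!·6!·0!/9! = 1/252; Racah Σ t=1..1: t=1:−1/48 = -1/48; ⇒ 3j(4 1 3; -1 0 1)² = 5/84, sgn -1
B: Δ = 2!·6!·0!/9! = 1/252; Racah Σ t=0..0: t=0:+1/240 = 1/240; ⇒ 3j(4 1 3; -1 -1 2)² = 1/84, sgn -1
I_A²/I_B² = (5/84)/(1/84) = 5/1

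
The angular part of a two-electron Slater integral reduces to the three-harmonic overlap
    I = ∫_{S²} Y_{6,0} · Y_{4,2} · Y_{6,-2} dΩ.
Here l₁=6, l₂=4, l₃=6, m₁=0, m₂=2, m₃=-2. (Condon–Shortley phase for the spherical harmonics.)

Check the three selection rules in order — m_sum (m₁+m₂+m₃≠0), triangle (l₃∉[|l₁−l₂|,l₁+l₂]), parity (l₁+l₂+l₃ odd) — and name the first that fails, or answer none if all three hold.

none

m₁+m₂+m₃ = 0 + 2 − 2 = 0  ✓
triangle: |6−4|=2 ≤ l₃=6 ≤ 6+4=10  ✓
parity: l₁+l₂+l₃ = 16 is even  ✓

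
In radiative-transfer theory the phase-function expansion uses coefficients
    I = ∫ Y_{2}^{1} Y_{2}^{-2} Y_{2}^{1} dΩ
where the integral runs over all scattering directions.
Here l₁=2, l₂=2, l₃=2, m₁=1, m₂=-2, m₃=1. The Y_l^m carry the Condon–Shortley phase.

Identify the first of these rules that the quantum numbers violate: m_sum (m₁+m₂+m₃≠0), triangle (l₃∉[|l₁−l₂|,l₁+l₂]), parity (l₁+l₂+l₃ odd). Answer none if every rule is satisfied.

m₁+m₂+m₃ = 1 − 2 + 1 = 0  ✓
triangle: |2−2|=0 ≤ l₃=2 ≤ 2+2=4  ✓
parity: l₁+l₂+l₃ = 6 is even  ✓

none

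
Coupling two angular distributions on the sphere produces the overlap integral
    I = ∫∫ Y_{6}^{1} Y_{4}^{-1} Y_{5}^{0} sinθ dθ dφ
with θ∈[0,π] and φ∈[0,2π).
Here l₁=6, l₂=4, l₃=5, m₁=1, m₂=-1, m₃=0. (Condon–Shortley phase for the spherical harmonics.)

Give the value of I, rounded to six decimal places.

0.000000

L=15 odd ⇒ parity kills the (l;000) factor ⇒ I = 0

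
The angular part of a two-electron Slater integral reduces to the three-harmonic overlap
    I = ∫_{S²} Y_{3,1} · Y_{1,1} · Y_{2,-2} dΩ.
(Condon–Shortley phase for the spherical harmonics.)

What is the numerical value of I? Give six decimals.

Rules hold: Σm=0, L=6 even, 2≤2≤4.
N = 7·3·5 = 105
Δ = 2!·4!·0!/7! = 1/105
Racah Σ t=1..1: t=1:−1/4 = -1/4
⇒ 3j(3 1 2; 0 0 0)² = 3/35, sgn -1
Racah Σ t=2..2: t=2:+1/48 = 1/48
⇒ 3j(3 1 2; 1 1 -2)² = 1/105, sgn +1
4πI² = N·(3j₀)²·(3jₘ)² = 3/35
I = -1·√(0.0857143/4π) = -0.08258890

-0.082589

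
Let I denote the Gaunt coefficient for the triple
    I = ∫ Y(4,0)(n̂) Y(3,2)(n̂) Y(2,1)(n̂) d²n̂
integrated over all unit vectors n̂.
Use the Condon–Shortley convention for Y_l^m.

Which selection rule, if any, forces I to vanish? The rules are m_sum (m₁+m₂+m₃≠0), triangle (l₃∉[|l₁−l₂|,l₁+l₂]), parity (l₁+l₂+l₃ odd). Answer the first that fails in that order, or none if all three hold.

m_sum

Σmᵢ = 3  ✗
l₃∈[|l₁−l₂|,l₁+l₂]=[1,7], have l₃=2
Σlᵢ = 9 ⇒ odd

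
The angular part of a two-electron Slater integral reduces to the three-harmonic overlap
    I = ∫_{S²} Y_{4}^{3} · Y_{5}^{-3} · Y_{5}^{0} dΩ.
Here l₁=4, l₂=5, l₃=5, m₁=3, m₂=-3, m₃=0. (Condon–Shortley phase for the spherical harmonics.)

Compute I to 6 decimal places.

0.130198

Checks pass: Σm=0; 14 even; l₃=5∈[1,9].
(2·4+1)(2·5+1)(2·5+1) = 1089
Δ: 4! 4! 6! / 15! → 1/3153150
sum: t=0:+1/69120 t=1:−1/1728 t=2:+1/576 t=3:−1/1728 t=4:+1/69120 = 7/11520
3j²(4 5 5; 0 0 0) = Δ·Π!·Σ² = 2/143  (sign -1)
sum: t=0:+1/6912 t=1:−1/17280 = 1/11520
3j²(4 5 5; 3 -3 0) = Δ·Π!·Σ² = 2/143  (sign -1)
combine: 4πI² = 1089·2/143·2/143 = 36/169
take √, sign +1: I = 0.13019760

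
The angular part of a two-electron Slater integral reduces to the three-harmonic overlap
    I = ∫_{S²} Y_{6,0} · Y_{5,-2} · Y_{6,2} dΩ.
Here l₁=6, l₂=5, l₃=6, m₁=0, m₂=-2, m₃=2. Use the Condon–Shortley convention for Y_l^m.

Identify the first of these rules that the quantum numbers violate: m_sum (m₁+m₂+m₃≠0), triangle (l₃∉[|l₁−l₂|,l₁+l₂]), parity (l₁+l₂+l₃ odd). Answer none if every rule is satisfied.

parity

m₁+m₂+m₃ = 0 − 2 + 2 = 0  ✓
triangle: |6−5|=1 ≤ l₃=6 ≤ 6+5=11  ✓
parity: l₁+l₂+l₃ = 17 is odd  ✗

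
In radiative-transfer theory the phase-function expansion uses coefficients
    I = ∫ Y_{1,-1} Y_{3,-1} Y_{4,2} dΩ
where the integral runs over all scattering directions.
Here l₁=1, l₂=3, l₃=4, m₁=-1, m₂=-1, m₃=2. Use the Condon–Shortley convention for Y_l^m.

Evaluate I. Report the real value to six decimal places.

Checks pass: Σm=0; 8 even; l₃=4∈[2,4].
(2·1+1)(2·3+1)(2·4+1) = 189
Δ: 0! 2! 6! / 9! → 1/252
sum: t=0:+1/36 = 1/36
3j²(1 3 4; 0 0 0) = Δ·Π!·Σ² = 4/63  (sign +1)
sum: t=0:+1/96 = 1/96
3j²(1 3 4; -1 -1 2) = Δ·Π!·Σ² = 5/84  (sign +1)
combine: 4πI² = 189·4/63·5/84 = 5/7
take √, sign +1: I = 0.23841361

0.238414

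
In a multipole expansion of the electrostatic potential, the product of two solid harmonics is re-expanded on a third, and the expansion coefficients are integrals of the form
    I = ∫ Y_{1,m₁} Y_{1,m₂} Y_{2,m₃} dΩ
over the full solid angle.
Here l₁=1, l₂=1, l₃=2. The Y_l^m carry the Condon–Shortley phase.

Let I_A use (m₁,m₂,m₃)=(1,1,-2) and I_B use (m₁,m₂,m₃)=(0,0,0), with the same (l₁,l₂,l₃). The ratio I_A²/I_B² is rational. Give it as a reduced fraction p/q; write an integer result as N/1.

3/2

Same 1,1,2: normalisation and zero-m 3j drop out of the ratio.
A: Δ: 0! 2! 2! / 5! → 1/30; sum: t=0:+1/4 = 1/4; 3j²(1 1 2; 1 1 -2) = Δ·Π!·Σ² = 1/5  (sign +1)
B: Δ: 0! 2! 2! / 5! → 1/30; sum: t=0:+1/1 = 1/1; 3j²(1 1 2; 0 0 0) = Δ·Π!·Σ² = 2/15  (sign +1)
I_A²/I_B² = (1/5)/(2/15) = 3/2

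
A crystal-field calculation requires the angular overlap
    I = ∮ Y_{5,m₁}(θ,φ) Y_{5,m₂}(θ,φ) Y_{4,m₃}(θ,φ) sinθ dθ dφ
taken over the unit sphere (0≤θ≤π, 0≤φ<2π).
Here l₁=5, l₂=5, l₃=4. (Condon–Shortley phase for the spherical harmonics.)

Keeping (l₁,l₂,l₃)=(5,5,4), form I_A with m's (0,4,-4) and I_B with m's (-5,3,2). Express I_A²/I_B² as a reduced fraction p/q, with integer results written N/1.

l's match ⇒ only the (l;m) 3-j factors differ between A and B.
A: triangle coeff Δ(5,5,4) = 1/3153150; Σ_t [5,5]: t=5:−1/69120 = -1/69120; (3j)²=2/143 [(5 5 4; 0 4 -4)], sign=-1
B: triangle coeff Δ(5,5,4) = 1/3153150; Σ_t [6,6]: t=6:+1/69120 = 1/69120; (3j)²=4/143 [(5 5 4; -5 3 2)], sign=+1
I_A²/I_B² = (2/143)/(4/143) = 1/2

1/2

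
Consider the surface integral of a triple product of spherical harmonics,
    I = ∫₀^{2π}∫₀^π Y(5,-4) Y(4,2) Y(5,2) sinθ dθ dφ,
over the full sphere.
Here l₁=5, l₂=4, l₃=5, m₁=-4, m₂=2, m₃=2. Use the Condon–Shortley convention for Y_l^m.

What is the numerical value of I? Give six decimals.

m-sum 0 ✓  L=14 even ✓  1≤5≤9 ✓
Π(2lᵢ+1) = 11×9×11 = 1089
triangle coeff Δ(5,4,5) = 1/3153150
Σ_t [0,4]: t=0:+1/69120 t=1:−1/1728 t=2:+1/576 t=3:−1/1728 t=4:+1/69120 = 7/11520
(3j)²=2/143 [(5 4 5; 0 0 0)], sign=-1
Σ_t [3,4]: t=3:−1/25920 t=4:+1/11520 = 1/20736
(3j)²=5/429 [(5 4 5; -4 2 2)], sign=-1
⇒ 4πI² = 30/169
I = (+1)√(30/169/(4π)) = 0.11885360

0.118854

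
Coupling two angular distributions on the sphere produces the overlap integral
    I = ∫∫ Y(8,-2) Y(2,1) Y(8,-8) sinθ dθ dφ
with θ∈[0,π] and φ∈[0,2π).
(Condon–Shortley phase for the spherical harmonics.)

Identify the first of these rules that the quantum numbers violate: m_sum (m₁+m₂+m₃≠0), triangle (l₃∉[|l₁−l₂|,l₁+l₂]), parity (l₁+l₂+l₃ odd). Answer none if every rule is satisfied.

azimuthal sum: -2 + 1 − 8 = -9  ✗
6 ≤ 8 ≤ 10 (triangle on l)
L = 8 + 2 + 8 = 18 (even)

m_sum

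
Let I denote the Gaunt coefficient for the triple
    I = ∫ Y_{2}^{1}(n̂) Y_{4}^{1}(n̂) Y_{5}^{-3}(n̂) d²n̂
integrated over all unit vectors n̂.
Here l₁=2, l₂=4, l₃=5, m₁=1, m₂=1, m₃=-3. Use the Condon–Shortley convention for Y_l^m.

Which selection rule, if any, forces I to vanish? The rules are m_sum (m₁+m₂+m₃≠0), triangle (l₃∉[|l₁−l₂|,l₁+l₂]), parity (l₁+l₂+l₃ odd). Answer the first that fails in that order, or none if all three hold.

m_sum

Σmᵢ = -1  ✗
l₃∈[|l₁−l₂|,l₁+l₂]=[2,6], have l₃=5
Σlᵢ = 11 ⇒ odd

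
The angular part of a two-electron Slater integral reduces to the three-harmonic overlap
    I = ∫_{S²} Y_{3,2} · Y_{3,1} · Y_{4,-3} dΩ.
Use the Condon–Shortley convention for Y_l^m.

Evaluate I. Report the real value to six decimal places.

Rules hold: Σm=0, L=10 even, 0≤4≤6.
N = 7·7·9 = 441
Δ = 2!·4!·4!/11! = 1/34650
Racah Σ t=0..2: t=0:+1/72 t=1:−1/16 t=2:+1/72 = -5/144
⇒ 3j(3 3 4; 0 0 0)² = 2/77, sgn -1
Racah Σ t=0..1: t=0:+1/288 t=1:−1/144 = -1/288
⇒ 3j(3 3 4; 2 1 -3)² = 1/99, sgn +1
4πI² = N·(3j₀)²·(3jₘ)² = 14/121
I = -1·√(0.115702/4π) = -0.09595473

-0.095955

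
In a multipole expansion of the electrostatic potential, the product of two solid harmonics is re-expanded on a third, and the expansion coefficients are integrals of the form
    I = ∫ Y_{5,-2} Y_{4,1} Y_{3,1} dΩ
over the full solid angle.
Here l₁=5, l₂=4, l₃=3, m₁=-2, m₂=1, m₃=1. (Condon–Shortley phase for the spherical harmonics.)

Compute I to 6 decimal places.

Checks pass: Σm=0; 12 even; l₃=3∈[1,9].
(2·5+1)(2·4+1)(2·3+1) = 693
Δ: 6! 4! 2! / 13! → 1/180180
sum: t=2:+1/576 t=3:−1/144 t=4:+1/576 = -1/288
3j²(5 4 3; 0 0 0) = Δ·Π!·Σ² = 20/1001  (sign +1)
sum: t=3:−1/1728 t=4:+1/288 t=5:−1/960 = 1/540
3j²(5 4 3; -2 1 1) = Δ·Π!·Σ² = 128/6435  (sign +1)
combine: 4πI² = 693·20/1001·128/6435 = 512/1859
take √, sign +1: I = 0.14804384

0.148044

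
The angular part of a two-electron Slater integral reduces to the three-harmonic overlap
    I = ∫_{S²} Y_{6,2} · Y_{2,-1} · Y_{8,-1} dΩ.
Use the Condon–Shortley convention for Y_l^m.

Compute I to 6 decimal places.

-0.150615

Rules hold: Σm=0, L=16 even, 4≤8≤8.
N = 13·5·17 = 1105
Δ = 0!·12!·4!/17! = 1/30940
Racah Σ t=0..0: t=0:+1/2073600 = 1/2073600
⇒ 3j(6 2 8; 0 0 0)² = 28/1105, sgn +1
Racah Σ t=0..0: t=0:+1/5806080 = 1/5806080
⇒ 3j(6 2 8; 2 -1 -1)² = 9/884, sgn -1
4πI² = N·(3j₀)²·(3jₘ)² = 63/221
I = -1·√(0.285068/4π) = -0.15061534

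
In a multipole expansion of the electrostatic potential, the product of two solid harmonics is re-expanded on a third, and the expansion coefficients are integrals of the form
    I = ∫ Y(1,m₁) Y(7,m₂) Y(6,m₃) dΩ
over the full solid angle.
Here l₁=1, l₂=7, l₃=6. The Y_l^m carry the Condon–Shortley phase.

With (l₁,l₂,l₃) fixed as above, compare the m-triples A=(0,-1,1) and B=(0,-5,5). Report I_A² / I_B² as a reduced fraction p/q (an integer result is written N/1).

2/1

Same 1,7,6: normalisation and zero-m 3j drop out of the ratio.
A: Δ: 2! 0! 12! / 15! → 1/1365; sum: t=1:−1/604800 = -1/604800; 3j²(1 7 6; 0 -1 1) = Δ·Π!·Σ² = 16/455  (sign +1)
B: Δ: 2! 0! 12! / 15! → 1/1365; sum: t=1:−1/39916800 = -1/39916800; 3j²(1 7 6; 0 -5 5) = Δ·Π!·Σ² = 8/455  (sign +1)
I_A²/I_B² = (16/455)/(8/455) = 2/1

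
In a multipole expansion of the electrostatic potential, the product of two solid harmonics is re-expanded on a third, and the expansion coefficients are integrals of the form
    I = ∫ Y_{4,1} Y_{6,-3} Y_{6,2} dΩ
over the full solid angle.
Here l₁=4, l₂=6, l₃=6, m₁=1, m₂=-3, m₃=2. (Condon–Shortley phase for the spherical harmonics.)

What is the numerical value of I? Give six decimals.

m-sum 0 ✓  L=16 even ✓  2≤6≤10 ✓
Π(2lᵢ+1) = 9×13×13 = 1521
triangle coeff Δ(4,6,6) = 1/15315300
Σ_t [0,4]: t=0:+1/829440 t=1:−1/25920 t=2:+1/9216 t=3:−1/25920 t=4:+1/829440 = 7/207360
(3j)²=28/2431 [(4 6 6; 0 0 0)], sign=+1
Σ_t [0,3]: t=0:+1/103680 t=1:−1/34560 t=2:+1/120960 t=3:−1/5806080 = -13/1161216
(3j)²=65/5236 [(4 6 6; 1 -3 2)], sign=-1
⇒ 4πI² = 7605/34969
I = (-1)√(7605/34969/(4π)) = -0.13155370

-0.131554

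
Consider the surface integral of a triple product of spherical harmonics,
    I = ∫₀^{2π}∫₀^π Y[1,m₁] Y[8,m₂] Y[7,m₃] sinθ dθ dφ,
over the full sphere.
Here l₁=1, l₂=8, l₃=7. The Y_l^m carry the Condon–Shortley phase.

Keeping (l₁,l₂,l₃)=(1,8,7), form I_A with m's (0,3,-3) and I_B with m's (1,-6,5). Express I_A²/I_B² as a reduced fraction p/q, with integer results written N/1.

55/91

Shared (l₁,l₂,l₃)=(1,8,7): N and (l;000)² cancel in I_A²/I_B².
A: Δ = 2!·0!·14!/17! = 1/2040; Racah Σ t=1..1: t=1:−1/87091200 = -1/87091200; ⇒ 3j(1 8 7; 0 3 -3)² = 11/408, sgn -1
B: Δ = 2!·0!·14!/17! = 1/2040; Racah Σ t=0..0: t=0:+1/1916006400 = 1/1916006400; ⇒ 3j(1 8 7; 1 -6 5)² = 91/2040, sgn +1
I_A²/I_B² = (11/408)/(91/2040) = 55/91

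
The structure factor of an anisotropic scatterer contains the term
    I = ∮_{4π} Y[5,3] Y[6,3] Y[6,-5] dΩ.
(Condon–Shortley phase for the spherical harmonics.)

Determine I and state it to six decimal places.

0.000000

Σmᵢ = 1 ≠ 0, so the φ-integral vanishes; I = 0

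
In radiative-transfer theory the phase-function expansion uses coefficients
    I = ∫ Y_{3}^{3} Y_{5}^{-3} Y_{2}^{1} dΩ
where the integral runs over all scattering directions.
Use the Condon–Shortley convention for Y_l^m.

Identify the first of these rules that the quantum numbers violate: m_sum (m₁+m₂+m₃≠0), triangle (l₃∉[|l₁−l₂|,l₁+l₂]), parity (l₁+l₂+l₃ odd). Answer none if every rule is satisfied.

m_sum

azimuthal sum: 3 − 3 + 1 = 1  ✗
2 ≤ 2 ≤ 8 (triangle on l)
L = 3 + 5 + 2 = 10 (even)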